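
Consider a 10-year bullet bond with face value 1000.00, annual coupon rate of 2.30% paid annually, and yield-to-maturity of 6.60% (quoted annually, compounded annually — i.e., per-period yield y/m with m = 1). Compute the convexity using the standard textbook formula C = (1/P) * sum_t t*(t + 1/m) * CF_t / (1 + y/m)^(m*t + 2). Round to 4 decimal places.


Coupon per period c = face * coupon_rate / m = 23.000000
Periods per year m = 1; per-period yield y/m = 0.066000
Number of cashflows N = 10
Cashflows (t years, CF_t, discount factor 1/(1+y/m)^(m*t), PV):
  t = 1.0000: CF_t = 23.000000, DF = 0.938086, PV = 21.575985
  t = 2.0000: CF_t = 23.000000, DF = 0.880006, PV = 20.240136
  t = 3.0000: CF_t = 23.000000, DF = 0.825521, PV = 18.986994
  t = 4.0000: CF_t = 23.000000, DF = 0.774410, PV = 17.811439
  t = 5.0000: CF_t = 23.000000, DF = 0.726464, PV = 16.708667
  t = 6.0000: CF_t = 23.000000, DF = 0.681486, PV = 15.674172
  t = 7.0000: CF_t = 23.000000, DF = 0.639292, PV = 14.703726
  t = 8.0000: CF_t = 23.000000, DF = 0.599711, PV = 13.793364
  t = 9.0000: CF_t = 23.000000, DF = 0.562581, PV = 12.939366
  t = 10.0000: CF_t = 1023.000000, DF = 0.527750, PV = 539.887891
Price P = sum_t PV_t = 692.321741
Convexity numerator sum_t t*(t + 1/m) * CF_t / (1+y/m)^(m*t + 2):
  t = 1.0000: term = 37.973989
  t = 2.0000: term = 106.868636
  t = 3.0000: term = 200.504008
  t = 4.0000: term = 313.483440
  t = 5.0000: term = 441.111782
  t = 6.0000: term = 579.321290
  t = 7.0000: term = 724.604490
  t = 8.0000: term = 873.953419
  t = 9.0000: term = 1024.804665
  t = 10.0000: term = 52261.499034
Convexity = (1/P) * sum = 56564.124753 / 692.321741 = 81.702078

Answer: Convexity = 81.7021


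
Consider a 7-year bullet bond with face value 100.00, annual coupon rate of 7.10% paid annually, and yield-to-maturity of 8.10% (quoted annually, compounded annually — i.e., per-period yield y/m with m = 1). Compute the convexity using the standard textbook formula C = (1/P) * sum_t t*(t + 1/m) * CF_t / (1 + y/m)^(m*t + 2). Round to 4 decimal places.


Coupon per period c = face * coupon_rate / m = 7.100000
Periods per year m = 1; per-period yield y/m = 0.081000
Number of cashflows N = 7
Cashflows (t years, CF_t, discount factor 1/(1+y/m)^(m*t), PV):
  t = 1.0000: CF_t = 7.100000, DF = 0.925069, PV = 6.567993
  t = 2.0000: CF_t = 7.100000, DF = 0.855753, PV = 6.075849
  t = 3.0000: CF_t = 7.100000, DF = 0.791631, PV = 5.620582
  t = 4.0000: CF_t = 7.100000, DF = 0.732314, PV = 5.199428
  t = 5.0000: CF_t = 7.100000, DF = 0.677441, PV = 4.809832
  t = 6.0000: CF_t = 7.100000, DF = 0.626680, PV = 4.449428
  t = 7.0000: CF_t = 107.100000, DF = 0.579722, PV = 62.088278
Price P = sum_t PV_t = 94.811389
Convexity numerator sum_t t*(t + 1/m) * CF_t / (1+y/m)^(m*t + 2):
  t = 1.0000: term = 11.241163
  t = 2.0000: term = 31.196568
  t = 3.0000: term = 57.717980
  t = 4.0000: term = 88.988560
  t = 5.0000: term = 123.480889
  t = 6.0000: term = 159.919745
  t = 7.0000: term = 2975.406122
Convexity = (1/P) * sum = 3447.951027 / 94.811389 = 36.366423

Answer: Convexity = 36.3664


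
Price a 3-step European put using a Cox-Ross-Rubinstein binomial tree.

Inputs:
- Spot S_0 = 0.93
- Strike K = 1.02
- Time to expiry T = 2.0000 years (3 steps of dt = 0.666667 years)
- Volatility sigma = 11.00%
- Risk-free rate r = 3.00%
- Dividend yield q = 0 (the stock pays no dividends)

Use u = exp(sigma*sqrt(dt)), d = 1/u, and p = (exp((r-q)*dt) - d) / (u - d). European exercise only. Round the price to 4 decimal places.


Answer: Price = V(0,0) = 0.0688

Derivation:
dt = T/N = 0.666667
u = exp(sigma*sqrt(dt)) = 1.093971; d = 1/u = 0.914101
p = (exp((r-q)*dt) - d) / (u - d) = 0.589872
Discount per step: exp(-r*dt) = 0.980199
Stock lattice S(k, i) with i counting down-moves:
  k=0: S(0,0) = 0.9300
  k=1: S(1,0) = 1.0174; S(1,1) = 0.8501
  k=2: S(2,0) = 1.1130; S(2,1) = 0.9300; S(2,2) = 0.7771
  k=3: S(3,0) = 1.2176; S(3,1) = 1.0174; S(3,2) = 0.8501; S(3,3) = 0.7103
Terminal payoffs V(N, i) = max(K - S_T, 0):
  V(3,0) = 0.000000; V(3,1) = 0.002607; V(3,2) = 0.169886; V(3,3) = 0.309662
Backward induction: V(k, i) = exp(-r*dt) * [p * V(k+1, i) + (1-p) * V(k+1, i+1)].
  V(2,0) = exp(-r*dt) * [p*0.000000 + (1-p)*0.002607] = 0.001048
  V(2,1) = exp(-r*dt) * [p*0.002607 + (1-p)*0.169886] = 0.069803
  V(2,2) = exp(-r*dt) * [p*0.169886 + (1-p)*0.309662] = 0.222713
  V(1,0) = exp(-r*dt) * [p*0.001048 + (1-p)*0.069803] = 0.028667
  V(1,1) = exp(-r*dt) * [p*0.069803 + (1-p)*0.222713] = 0.129892
  V(0,0) = exp(-r*dt) * [p*0.028667 + (1-p)*0.129892] = 0.068792


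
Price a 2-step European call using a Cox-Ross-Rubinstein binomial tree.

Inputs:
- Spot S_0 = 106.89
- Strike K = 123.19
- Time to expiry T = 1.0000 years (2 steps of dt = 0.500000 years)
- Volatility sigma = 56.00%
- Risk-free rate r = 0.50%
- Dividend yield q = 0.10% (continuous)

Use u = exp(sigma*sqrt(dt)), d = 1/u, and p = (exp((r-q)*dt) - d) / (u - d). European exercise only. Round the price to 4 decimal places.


Answer: Price = V(0,0) = 18.3851

Derivation:
dt = T/N = 0.500000
u = exp(sigma*sqrt(dt)) = 1.485839; d = 1/u = 0.673020
p = (exp((r-q)*dt) - d) / (u - d) = 0.404742
Discount per step: exp(-r*dt) = 0.997503
Stock lattice S(k, i) with i counting down-moves:
  k=0: S(0,0) = 106.8900
  k=1: S(1,0) = 158.8214; S(1,1) = 71.9391
  k=2: S(2,0) = 235.9830; S(2,1) = 106.8900; S(2,2) = 48.4165
Terminal payoffs V(N, i) = max(S_T - K, 0):
  V(2,0) = 112.793022; V(2,1) = 0.000000; V(2,2) = 0.000000
Backward induction: V(k, i) = exp(-r*dt) * [p * V(k+1, i) + (1-p) * V(k+1, i+1)].
  V(1,0) = exp(-r*dt) * [p*112.793022 + (1-p)*0.000000] = 45.538047
  V(1,1) = exp(-r*dt) * [p*0.000000 + (1-p)*0.000000] = 0.000000
  V(0,0) = exp(-r*dt) * [p*45.538047 + (1-p)*0.000000] = 18.385124


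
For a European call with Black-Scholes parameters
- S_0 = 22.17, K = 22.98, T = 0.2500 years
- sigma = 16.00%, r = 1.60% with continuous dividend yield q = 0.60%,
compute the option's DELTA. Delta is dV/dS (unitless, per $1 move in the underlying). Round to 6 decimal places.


d1 = -0.3773031099; d2 = -0.4573031099
phi(d1) = 0.3715330885; exp(-qT) = 0.9985011244; exp(-rT) = 0.9960079893
N(d1) = 0.3529741807
Delta = exp(-qT) * N(d1) = 0.9985011244 * 0.3529741807 = 0.352445

Answer: Delta = 0.352445


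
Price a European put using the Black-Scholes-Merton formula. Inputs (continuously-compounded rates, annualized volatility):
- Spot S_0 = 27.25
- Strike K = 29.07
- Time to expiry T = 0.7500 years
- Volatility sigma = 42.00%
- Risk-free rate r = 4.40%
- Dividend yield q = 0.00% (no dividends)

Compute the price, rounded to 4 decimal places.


Answer: Price = 4.4489

Derivation:
d1 = (ln(S/K) + (r - q + 0.5*sigma^2) * T) / (sigma * sqrt(T)) = 0.09484162
d2 = d1 - sigma * sqrt(T) = -0.26888905
exp(-rT) = 0.96753856; exp(-qT) = 1.00000000
P = K * exp(-rT) * N(-d2) - S_0 * exp(-qT) * N(-d1)
N(-d1) = 0.46222031; N(-d2) = 0.60599247
P = 29.0700 * 0.96753856 * 0.60599247 - 27.2500 * 1.00000000 * 0.46222031 = 4.4489


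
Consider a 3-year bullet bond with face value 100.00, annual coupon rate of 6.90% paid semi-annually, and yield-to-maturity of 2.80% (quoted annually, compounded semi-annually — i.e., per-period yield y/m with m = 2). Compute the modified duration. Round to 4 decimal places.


Answer: Modified duration = 2.7374

Derivation:
Coupon per period c = face * coupon_rate / m = 3.450000
Periods per year m = 2; per-period yield y/m = 0.014000
Number of cashflows N = 6
Cashflows (t years, CF_t, discount factor 1/(1+y/m)^(m*t), PV):
  t = 0.5000: CF_t = 3.450000, DF = 0.986193, PV = 3.402367
  t = 1.0000: CF_t = 3.450000, DF = 0.972577, PV = 3.355391
  t = 1.5000: CF_t = 3.450000, DF = 0.959149, PV = 3.309064
  t = 2.0000: CF_t = 3.450000, DF = 0.945906, PV = 3.263377
  t = 2.5000: CF_t = 3.450000, DF = 0.932847, PV = 3.218321
  t = 3.0000: CF_t = 103.450000, DF = 0.919967, PV = 95.170591
Price P = sum_t PV_t = 111.719111
First compute Macaulay numerator sum_t t * PV_t:
  t * PV_t at t = 0.5000: 1.701183
  t * PV_t at t = 1.0000: 3.355391
  t * PV_t at t = 1.5000: 4.963597
  t * PV_t at t = 2.0000: 6.526754
  t * PV_t at t = 2.5000: 8.045802
  t * PV_t at t = 3.0000: 285.511772
Macaulay duration D = 310.104500 / 111.719111 = 2.775752
Modified duration = D / (1 + y/m) = 2.775752 / (1 + 0.014000) = 2.737428


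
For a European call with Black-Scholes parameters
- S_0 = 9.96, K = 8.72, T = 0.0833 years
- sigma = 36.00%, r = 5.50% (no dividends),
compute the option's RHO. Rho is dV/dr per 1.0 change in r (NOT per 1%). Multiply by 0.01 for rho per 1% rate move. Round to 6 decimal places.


Answer: Rho = 0.649503

Derivation:
d1 = 1.3756887603; d2 = 1.2717864985
phi(d1) = 0.1548654946; exp(-qT) = 1.0000000000; exp(-rT) = 0.9954289791
N(d2) = 0.8982755063
Rho = K*T*exp(-rT)*N(d2) = 8.7200 * 0.0833 * 0.9954289791 * 0.8982755063 = 0.649503


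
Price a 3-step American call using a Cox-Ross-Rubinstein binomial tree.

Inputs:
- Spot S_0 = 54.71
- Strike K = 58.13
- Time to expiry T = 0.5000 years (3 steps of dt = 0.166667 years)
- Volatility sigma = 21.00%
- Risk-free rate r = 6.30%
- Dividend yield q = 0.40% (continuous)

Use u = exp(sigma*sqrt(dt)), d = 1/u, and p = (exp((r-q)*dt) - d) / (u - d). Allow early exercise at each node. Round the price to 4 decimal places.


dt = T/N = 0.166667
u = exp(sigma*sqrt(dt)) = 1.089514; d = 1/u = 0.917840
p = (exp((r-q)*dt) - d) / (u - d) = 0.536142
Discount per step: exp(-r*dt) = 0.989555
Stock lattice S(k, i) with i counting down-moves:
  k=0: S(0,0) = 54.7100
  k=1: S(1,0) = 59.6073; S(1,1) = 50.2150
  k=2: S(2,0) = 64.9431; S(2,1) = 54.7100; S(2,2) = 46.0894
  k=3: S(3,0) = 70.7564; S(3,1) = 59.6073; S(3,2) = 50.2150; S(3,3) = 42.3027
Terminal payoffs V(N, i) = max(S_T - K, 0):
  V(3,0) = 12.626396; V(3,1) = 1.477336; V(3,2) = 0.000000; V(3,3) = 0.000000
Backward induction: V(k, i) = exp(-r*dt) * [p * V(k+1, i) + (1-p) * V(k+1, i+1)]; then take max(V_cont, immediate exercise) for American.
  V(2,0) = exp(-r*dt) * [p*12.626396 + (1-p)*1.477336] = 7.376945; exercise = 6.813054; V(2,0) = max -> 7.376945
  V(2,1) = exp(-r*dt) * [p*1.477336 + (1-p)*0.000000] = 0.783788; exercise = 0.000000; V(2,1) = max -> 0.783788
  V(2,2) = exp(-r*dt) * [p*0.000000 + (1-p)*0.000000] = 0.000000; exercise = 0.000000; V(2,2) = max -> 0.000000
  V(1,0) = exp(-r*dt) * [p*7.376945 + (1-p)*0.783788] = 4.273545; exercise = 1.477336; V(1,0) = max -> 4.273545
  V(1,1) = exp(-r*dt) * [p*0.783788 + (1-p)*0.000000] = 0.415832; exercise = 0.000000; V(1,1) = max -> 0.415832
  V(0,0) = exp(-r*dt) * [p*4.273545 + (1-p)*0.415832] = 2.458166; exercise = 0.000000; V(0,0) = max -> 2.458166

Answer: Price = V(0,0) = 2.4582


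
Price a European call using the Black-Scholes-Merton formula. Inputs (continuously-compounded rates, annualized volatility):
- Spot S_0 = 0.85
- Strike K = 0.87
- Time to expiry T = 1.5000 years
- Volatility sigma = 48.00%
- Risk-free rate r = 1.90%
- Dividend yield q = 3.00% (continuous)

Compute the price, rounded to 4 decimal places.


Answer: Price = 0.1756

Derivation:
d1 = (ln(S/K) + (r - q + 0.5*sigma^2) * T) / (sigma * sqrt(T)) = 0.22631097
d2 = d1 - sigma * sqrt(T) = -0.36156657
exp(-rT) = 0.97190229; exp(-qT) = 0.95599748
C = S_0 * exp(-qT) * N(d1) - K * exp(-rT) * N(d2)
N(d1) = 0.58952022; N(d2) = 0.35883798
C = 0.8500 * 0.95599748 * 0.58952022 - 0.8700 * 0.97190229 * 0.35883798 = 0.1756


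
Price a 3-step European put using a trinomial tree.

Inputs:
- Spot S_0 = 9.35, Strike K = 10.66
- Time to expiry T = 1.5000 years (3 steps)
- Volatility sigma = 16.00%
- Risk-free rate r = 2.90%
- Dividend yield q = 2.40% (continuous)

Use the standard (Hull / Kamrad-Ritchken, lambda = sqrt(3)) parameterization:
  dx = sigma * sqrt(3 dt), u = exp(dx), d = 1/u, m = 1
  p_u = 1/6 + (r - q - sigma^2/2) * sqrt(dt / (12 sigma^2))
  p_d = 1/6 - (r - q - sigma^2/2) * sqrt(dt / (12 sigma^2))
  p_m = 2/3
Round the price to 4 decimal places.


dt = T/N = 0.500000; dx = sigma*sqrt(3*dt) = 0.195959
u = exp(dx) = 1.216477; d = 1/u = 0.822046
p_u = 0.156716, p_m = 0.666667, p_d = 0.176618
Discount per step: exp(-r*dt) = 0.985605
Stock lattice S(k, j) with j the centered position index:
  k=0: S(0,+0) = 9.3500
  k=1: S(1,-1) = 7.6861; S(1,+0) = 9.3500; S(1,+1) = 11.3741
  k=2: S(2,-2) = 6.3183; S(2,-1) = 7.6861; S(2,+0) = 9.3500; S(2,+1) = 11.3741; S(2,+2) = 13.8363
  k=3: S(3,-3) = 5.1940; S(3,-2) = 6.3183; S(3,-1) = 7.6861; S(3,+0) = 9.3500; S(3,+1) = 11.3741; S(3,+2) = 13.8363; S(3,+3) = 16.8315
Terminal payoffs V(N, j) = max(K - S_T, 0):
  V(3,-3) = 5.466028; V(3,-2) = 4.341651; V(3,-1) = 2.973872; V(3,+0) = 1.310000; V(3,+1) = 0.000000; V(3,+2) = 0.000000; V(3,+3) = 0.000000
Backward induction: V(k, j) = exp(-r*dt) * [p_u * V(k+1, j+1) + p_m * V(k+1, j) + p_d * V(k+1, j-1)]
  V(2,-2) = exp(-r*dt) * [p_u*2.973872 + p_m*4.341651 + p_d*5.466028] = 4.263611
  V(2,-1) = exp(-r*dt) * [p_u*1.310000 + p_m*2.973872 + p_d*4.341651] = 2.912157
  V(2,+0) = exp(-r*dt) * [p_u*0.000000 + p_m*1.310000 + p_d*2.973872] = 1.378439
  V(2,+1) = exp(-r*dt) * [p_u*0.000000 + p_m*0.000000 + p_d*1.310000] = 0.228039
  V(2,+2) = exp(-r*dt) * [p_u*0.000000 + p_m*0.000000 + p_d*0.000000] = 0.000000
  V(1,-1) = exp(-r*dt) * [p_u*1.378439 + p_m*2.912157 + p_d*4.263611] = 2.868593
  V(1,+0) = exp(-r*dt) * [p_u*0.228039 + p_m*1.378439 + p_d*2.912157] = 1.447888
  V(1,+1) = exp(-r*dt) * [p_u*0.000000 + p_m*0.228039 + p_d*1.378439] = 0.389789
  V(0,+0) = exp(-r*dt) * [p_u*0.389789 + p_m*1.447888 + p_d*2.868593] = 1.510921

Answer: Price = V(0,0) = 1.5109


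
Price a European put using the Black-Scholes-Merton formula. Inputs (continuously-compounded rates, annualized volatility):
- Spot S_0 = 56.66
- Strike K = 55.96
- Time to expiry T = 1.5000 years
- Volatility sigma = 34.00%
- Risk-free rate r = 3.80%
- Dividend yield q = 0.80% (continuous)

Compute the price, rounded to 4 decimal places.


Answer: Price = 7.4976

Derivation:
d1 = (ln(S/K) + (r - q + 0.5*sigma^2) * T) / (sigma * sqrt(T)) = 0.34612574
d2 = d1 - sigma * sqrt(T) = -0.07028752
exp(-rT) = 0.94459407; exp(-qT) = 0.98807171
P = K * exp(-rT) * N(-d2) - S_0 * exp(-qT) * N(-d1)
N(-d1) = 0.36462411; N(-d2) = 0.52801759
P = 55.9600 * 0.94459407 * 0.52801759 - 56.6600 * 0.98807171 * 0.36462411 = 7.4976


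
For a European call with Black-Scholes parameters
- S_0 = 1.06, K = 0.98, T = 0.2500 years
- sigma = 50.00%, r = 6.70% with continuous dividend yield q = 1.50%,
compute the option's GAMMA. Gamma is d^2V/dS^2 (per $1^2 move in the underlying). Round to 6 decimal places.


d1 = 0.4908864618; d2 = 0.2408864618
phi(d1) = 0.3536585808; exp(-qT) = 0.9962570225; exp(-rT) = 0.9833895013
Gamma = exp(-qT) * phi(d1) / (S * sigma * sqrt(T)) = 0.9962570225 * 0.3536585808 / (1.0600 * 0.5000 * 0.5000000000) = 1.329565

Answer: Gamma = 1.329565


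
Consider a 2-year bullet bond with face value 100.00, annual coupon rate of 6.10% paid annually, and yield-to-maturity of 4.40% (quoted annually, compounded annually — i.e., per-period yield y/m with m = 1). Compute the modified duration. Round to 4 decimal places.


Coupon per period c = face * coupon_rate / m = 6.100000
Periods per year m = 1; per-period yield y/m = 0.044000
Number of cashflows N = 2
Cashflows (t years, CF_t, discount factor 1/(1+y/m)^(m*t), PV):
  t = 1.0000: CF_t = 6.100000, DF = 0.957854, PV = 5.842912
  t = 2.0000: CF_t = 106.100000, DF = 0.917485, PV = 97.345165
Price P = sum_t PV_t = 103.188077
First compute Macaulay numerator sum_t t * PV_t:
  t * PV_t at t = 1.0000: 5.842912
  t * PV_t at t = 2.0000: 194.690330
Macaulay duration D = 200.533242 / 103.188077 = 1.943376
Modified duration = D / (1 + y/m) = 1.943376 / (1 + 0.044000) = 1.861471

Answer: Modified duration = 1.8615


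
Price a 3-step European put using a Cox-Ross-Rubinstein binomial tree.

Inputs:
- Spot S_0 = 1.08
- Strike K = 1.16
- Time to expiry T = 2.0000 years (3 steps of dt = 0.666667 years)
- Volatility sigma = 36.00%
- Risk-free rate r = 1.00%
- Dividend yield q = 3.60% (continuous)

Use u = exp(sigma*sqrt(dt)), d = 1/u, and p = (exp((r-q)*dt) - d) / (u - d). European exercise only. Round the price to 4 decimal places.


dt = T/N = 0.666667
u = exp(sigma*sqrt(dt)) = 1.341702; d = 1/u = 0.745322
p = (exp((r-q)*dt) - d) / (u - d) = 0.398226
Discount per step: exp(-r*dt) = 0.993356
Stock lattice S(k, i) with i counting down-moves:
  k=0: S(0,0) = 1.0800
  k=1: S(1,0) = 1.4490; S(1,1) = 0.8049
  k=2: S(2,0) = 1.9442; S(2,1) = 1.0800; S(2,2) = 0.5999
  k=3: S(3,0) = 2.6085; S(3,1) = 1.4490; S(3,2) = 0.8049; S(3,3) = 0.4472
Terminal payoffs V(N, i) = max(K - S_T, 0):
  V(3,0) = 0.000000; V(3,1) = 0.000000; V(3,2) = 0.355052; V(3,3) = 0.712847
Backward induction: V(k, i) = exp(-r*dt) * [p * V(k+1, i) + (1-p) * V(k+1, i+1)].
  V(2,0) = exp(-r*dt) * [p*0.000000 + (1-p)*0.000000] = 0.000000
  V(2,1) = exp(-r*dt) * [p*0.000000 + (1-p)*0.355052] = 0.212241
  V(2,2) = exp(-r*dt) * [p*0.355052 + (1-p)*0.712847] = 0.566574
  V(1,0) = exp(-r*dt) * [p*0.000000 + (1-p)*0.212241] = 0.126873
  V(1,1) = exp(-r*dt) * [p*0.212241 + (1-p)*0.566574] = 0.422643
  V(0,0) = exp(-r*dt) * [p*0.126873 + (1-p)*0.422643] = 0.302834

Answer: Price = V(0,0) = 0.3028


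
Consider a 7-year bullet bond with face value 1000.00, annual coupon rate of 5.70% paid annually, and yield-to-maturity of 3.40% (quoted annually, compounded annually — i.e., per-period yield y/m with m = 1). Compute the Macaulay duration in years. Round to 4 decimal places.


Coupon per period c = face * coupon_rate / m = 57.000000
Periods per year m = 1; per-period yield y/m = 0.034000
Number of cashflows N = 7
Cashflows (t years, CF_t, discount factor 1/(1+y/m)^(m*t), PV):
  t = 1.0000: CF_t = 57.000000, DF = 0.967118, PV = 55.125725
  t = 2.0000: CF_t = 57.000000, DF = 0.935317, PV = 53.313081
  t = 3.0000: CF_t = 57.000000, DF = 0.904562, PV = 51.560039
  t = 4.0000: CF_t = 57.000000, DF = 0.874818, PV = 49.864641
  t = 5.0000: CF_t = 57.000000, DF = 0.846052, PV = 48.224992
  t = 6.0000: CF_t = 57.000000, DF = 0.818233, PV = 46.639257
  t = 7.0000: CF_t = 1057.000000, DF = 0.791327, PV = 836.433110
Price P = sum_t PV_t = 1141.160846
Macaulay numerator sum_t t * PV_t:
  t * PV_t at t = 1.0000: 55.125725
  t * PV_t at t = 2.0000: 106.626161
  t * PV_t at t = 3.0000: 154.680118
  t * PV_t at t = 4.0000: 199.458566
  t * PV_t at t = 5.0000: 241.124959
  t * PV_t at t = 6.0000: 279.835542
  t * PV_t at t = 7.0000: 5855.031771
Macaulay duration D = (sum_t t * PV_t) / P = 6891.882842 / 1141.160846 = 6.039361

Answer: Macaulay duration = 6.0394 years


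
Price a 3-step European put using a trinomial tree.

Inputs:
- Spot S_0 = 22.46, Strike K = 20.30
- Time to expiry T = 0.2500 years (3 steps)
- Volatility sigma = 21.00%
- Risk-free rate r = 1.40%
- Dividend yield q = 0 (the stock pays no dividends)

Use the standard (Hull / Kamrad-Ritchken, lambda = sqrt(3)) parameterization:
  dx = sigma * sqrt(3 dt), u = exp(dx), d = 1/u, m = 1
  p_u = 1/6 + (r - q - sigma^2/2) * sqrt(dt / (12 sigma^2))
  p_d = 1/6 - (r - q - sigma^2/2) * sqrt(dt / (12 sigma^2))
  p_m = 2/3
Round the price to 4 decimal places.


dt = T/N = 0.083333; dx = sigma*sqrt(3*dt) = 0.105000
u = exp(dx) = 1.110711; d = 1/u = 0.900325
p_u = 0.163472, p_m = 0.666667, p_d = 0.169861
Discount per step: exp(-r*dt) = 0.998834
Stock lattice S(k, j) with j the centered position index:
  k=0: S(0,+0) = 22.4600
  k=1: S(1,-1) = 20.2213; S(1,+0) = 22.4600; S(1,+1) = 24.9466
  k=2: S(2,-2) = 18.2057; S(2,-1) = 20.2213; S(2,+0) = 22.4600; S(2,+1) = 24.9466; S(2,+2) = 27.7084
  k=3: S(3,-3) = 16.3911; S(3,-2) = 18.2057; S(3,-1) = 20.2213; S(3,+0) = 22.4600; S(3,+1) = 24.9466; S(3,+2) = 27.7084; S(3,+3) = 30.7760
Terminal payoffs V(N, j) = max(K - S_T, 0):
  V(3,-3) = 3.908942; V(3,-2) = 2.094278; V(3,-1) = 0.078711; V(3,+0) = 0.000000; V(3,+1) = 0.000000; V(3,+2) = 0.000000; V(3,+3) = 0.000000
Backward induction: V(k, j) = exp(-r*dt) * [p_u * V(k+1, j+1) + p_m * V(k+1, j) + p_d * V(k+1, j-1)]
  V(2,-2) = exp(-r*dt) * [p_u*0.078711 + p_m*2.094278 + p_d*3.908942] = 2.070612
  V(2,-1) = exp(-r*dt) * [p_u*0.000000 + p_m*0.078711 + p_d*2.094278] = 0.407735
  V(2,+0) = exp(-r*dt) * [p_u*0.000000 + p_m*0.000000 + p_d*0.078711] = 0.013354
  V(2,+1) = exp(-r*dt) * [p_u*0.000000 + p_m*0.000000 + p_d*0.000000] = 0.000000
  V(2,+2) = exp(-r*dt) * [p_u*0.000000 + p_m*0.000000 + p_d*0.000000] = 0.000000
  V(1,-1) = exp(-r*dt) * [p_u*0.013354 + p_m*0.407735 + p_d*2.070612] = 0.624993
  V(1,+0) = exp(-r*dt) * [p_u*0.000000 + p_m*0.013354 + p_d*0.407735] = 0.078070
  V(1,+1) = exp(-r*dt) * [p_u*0.000000 + p_m*0.000000 + p_d*0.013354] = 0.002266
  V(0,+0) = exp(-r*dt) * [p_u*0.002266 + p_m*0.078070 + p_d*0.624993] = 0.158394

Answer: Price = V(0,0) = 0.1584


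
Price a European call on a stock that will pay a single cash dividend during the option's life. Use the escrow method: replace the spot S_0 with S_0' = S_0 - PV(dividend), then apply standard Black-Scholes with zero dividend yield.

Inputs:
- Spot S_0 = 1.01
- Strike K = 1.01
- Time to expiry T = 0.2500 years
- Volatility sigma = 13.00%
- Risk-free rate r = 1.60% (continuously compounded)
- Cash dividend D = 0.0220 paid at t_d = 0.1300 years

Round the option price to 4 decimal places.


Answer: Price = 0.0179

Derivation:
PV(D) = D * exp(-r * t_d) = 0.0220 * 0.99792216 = 0.02195429
S_0' = S_0 - PV(D) = 1.0100 - 0.02195429 = 0.98804571
d1 = (ln(S_0'/K) + (r + sigma^2/2)*T) / (sigma*sqrt(T)) = -0.24406378
d2 = d1 - sigma*sqrt(T) = -0.30906378
exp(-rT) = 0.99600799
N(d1) = 0.40359071; N(d2) = 0.37863651
C = S_0' * N(d1) - K * exp(-rT) * N(d2) = 0.98804571 * 0.40359071 - 1.0100 * 0.99600799 * 0.37863651 = 0.0179


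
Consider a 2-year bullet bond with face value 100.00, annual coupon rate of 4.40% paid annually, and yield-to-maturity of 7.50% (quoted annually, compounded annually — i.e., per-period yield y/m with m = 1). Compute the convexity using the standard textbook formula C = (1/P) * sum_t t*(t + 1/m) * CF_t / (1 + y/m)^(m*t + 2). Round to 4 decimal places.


Coupon per period c = face * coupon_rate / m = 4.400000
Periods per year m = 1; per-period yield y/m = 0.075000
Number of cashflows N = 2
Cashflows (t years, CF_t, discount factor 1/(1+y/m)^(m*t), PV):
  t = 1.0000: CF_t = 4.400000, DF = 0.930233, PV = 4.093023
  t = 2.0000: CF_t = 104.400000, DF = 0.865333, PV = 90.340725
Price P = sum_t PV_t = 94.433748
Convexity numerator sum_t t*(t + 1/m) * CF_t / (1+y/m)^(m*t + 2):
  t = 1.0000: term = 7.083653
  t = 2.0000: term = 469.048652
Convexity = (1/P) * sum = 476.132305 / 94.433748 = 5.041972

Answer: Convexity = 5.0420


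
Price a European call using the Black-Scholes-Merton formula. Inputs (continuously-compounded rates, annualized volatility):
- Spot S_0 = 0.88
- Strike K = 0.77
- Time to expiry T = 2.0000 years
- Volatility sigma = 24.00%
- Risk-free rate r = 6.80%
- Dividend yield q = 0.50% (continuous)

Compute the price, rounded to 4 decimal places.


d1 = (ln(S/K) + (r - q + 0.5*sigma^2) * T) / (sigma * sqrt(T)) = 0.93435733
d2 = d1 - sigma * sqrt(T) = 0.59494607
exp(-rT) = 0.87284263; exp(-qT) = 0.99004983
C = S_0 * exp(-qT) * N(d1) - K * exp(-rT) * N(d2)
N(d1) = 0.82494020; N(d2) = 0.72406024
C = 0.8800 * 0.99004983 * 0.82494020 - 0.7700 * 0.87284263 * 0.72406024 = 0.2321

Answer: Price = 0.2321


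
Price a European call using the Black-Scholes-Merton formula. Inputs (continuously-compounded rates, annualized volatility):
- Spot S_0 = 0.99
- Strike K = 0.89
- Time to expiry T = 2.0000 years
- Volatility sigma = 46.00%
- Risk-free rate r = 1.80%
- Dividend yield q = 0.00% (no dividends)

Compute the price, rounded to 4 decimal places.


Answer: Price = 0.3069

Derivation:
d1 = (ln(S/K) + (r - q + 0.5*sigma^2) * T) / (sigma * sqrt(T)) = 0.54429311
d2 = d1 - sigma * sqrt(T) = -0.10624513
exp(-rT) = 0.96464029; exp(-qT) = 1.00000000
C = S_0 * exp(-qT) * N(d1) - K * exp(-rT) * N(d2)
N(d1) = 0.70688011; N(d2) = 0.45769393
C = 0.9900 * 1.00000000 * 0.70688011 - 0.8900 * 0.96464029 * 0.45769393 = 0.3069


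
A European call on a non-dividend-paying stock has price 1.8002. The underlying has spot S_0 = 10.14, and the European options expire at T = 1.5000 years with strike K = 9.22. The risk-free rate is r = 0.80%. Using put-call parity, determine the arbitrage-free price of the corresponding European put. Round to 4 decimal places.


Put-call parity: C - P = S_0 * exp(-qT) - K * exp(-rT).
S_0 * exp(-qT) = 10.1400 * 1.00000000 = 10.14000000
K * exp(-rT) = 9.2200 * 0.98807171 = 9.11002119
P = C - S*exp(-qT) + K*exp(-rT)
P = 1.8002 - 10.14000000 + 9.11002119 = 0.7702

Answer: Put price = 0.7702


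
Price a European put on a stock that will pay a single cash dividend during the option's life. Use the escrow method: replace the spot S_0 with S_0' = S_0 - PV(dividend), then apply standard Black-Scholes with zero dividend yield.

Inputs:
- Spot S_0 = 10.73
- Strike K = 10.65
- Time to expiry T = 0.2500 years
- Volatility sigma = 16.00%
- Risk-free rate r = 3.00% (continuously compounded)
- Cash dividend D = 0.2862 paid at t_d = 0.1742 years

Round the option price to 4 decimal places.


PV(D) = D * exp(-r * t_d) = 0.2862 * 0.99478763 = 0.28470822
S_0' = S_0 - PV(D) = 10.7300 - 0.28470822 = 10.44529178
d1 = (ln(S_0'/K) + (r + sigma^2/2)*T) / (sigma*sqrt(T)) = -0.10885703
d2 = d1 - sigma*sqrt(T) = -0.18885703
exp(-rT) = 0.99252805
N(-d1) = 0.54334206; N(-d2) = 0.57489757
P = K * exp(-rT) * N(-d2) - S_0' * N(-d1) = 10.6500 * 0.99252805 * 0.57489757 - 10.44529178 * 0.54334206 = 0.4015

Answer: Price = 0.4015


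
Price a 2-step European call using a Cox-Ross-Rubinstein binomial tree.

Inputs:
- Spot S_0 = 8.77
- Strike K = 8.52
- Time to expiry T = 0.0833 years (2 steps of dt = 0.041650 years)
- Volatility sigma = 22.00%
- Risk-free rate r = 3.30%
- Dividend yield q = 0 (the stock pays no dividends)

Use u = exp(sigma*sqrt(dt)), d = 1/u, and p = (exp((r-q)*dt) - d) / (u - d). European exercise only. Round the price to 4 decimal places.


Answer: Price = V(0,0) = 0.3968

Derivation:
dt = T/N = 0.041650
u = exp(sigma*sqrt(dt)) = 1.045922; d = 1/u = 0.956095
p = (exp((r-q)*dt) - d) / (u - d) = 0.504089
Discount per step: exp(-r*dt) = 0.998626
Stock lattice S(k, i) with i counting down-moves:
  k=0: S(0,0) = 8.7700
  k=1: S(1,0) = 9.1727; S(1,1) = 8.3850
  k=2: S(2,0) = 9.5940; S(2,1) = 8.7700; S(2,2) = 8.0168
Terminal payoffs V(N, i) = max(S_T - K, 0):
  V(2,0) = 1.073957; V(2,1) = 0.250000; V(2,2) = 0.000000
Backward induction: V(k, i) = exp(-r*dt) * [p * V(k+1, i) + (1-p) * V(k+1, i+1)].
  V(1,0) = exp(-r*dt) * [p*1.073957 + (1-p)*0.250000] = 0.664434
  V(1,1) = exp(-r*dt) * [p*0.250000 + (1-p)*0.000000] = 0.125849
  V(0,0) = exp(-r*dt) * [p*0.664434 + (1-p)*0.125849] = 0.396798


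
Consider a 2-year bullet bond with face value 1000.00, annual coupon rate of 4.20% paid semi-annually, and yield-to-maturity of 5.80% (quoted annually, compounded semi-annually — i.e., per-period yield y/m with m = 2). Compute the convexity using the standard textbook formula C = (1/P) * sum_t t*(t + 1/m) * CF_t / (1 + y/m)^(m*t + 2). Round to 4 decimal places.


Coupon per period c = face * coupon_rate / m = 21.000000
Periods per year m = 2; per-period yield y/m = 0.029000
Number of cashflows N = 4
Cashflows (t years, CF_t, discount factor 1/(1+y/m)^(m*t), PV):
  t = 0.5000: CF_t = 21.000000, DF = 0.971817, PV = 20.408163
  t = 1.0000: CF_t = 21.000000, DF = 0.944429, PV = 19.833006
  t = 1.5000: CF_t = 21.000000, DF = 0.917812, PV = 19.274058
  t = 2.0000: CF_t = 1021.000000, DF = 0.891946, PV = 910.676738
Price P = sum_t PV_t = 970.191965
Convexity numerator sum_t t*(t + 1/m) * CF_t / (1+y/m)^(m*t + 2):
  t = 0.5000: term = 9.637029
  t = 1.0000: term = 28.096295
  t = 1.5000: term = 54.608931
  t = 2.0000: term = 4300.346972
Convexity = (1/P) * sum = 4392.689227 / 970.191965 = 4.527650

Answer: Convexity = 4.5276


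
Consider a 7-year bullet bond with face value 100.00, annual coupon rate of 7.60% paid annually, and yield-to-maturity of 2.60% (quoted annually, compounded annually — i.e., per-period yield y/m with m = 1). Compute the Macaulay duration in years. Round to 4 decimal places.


Answer: Macaulay duration = 5.8669 years

Derivation:
Coupon per period c = face * coupon_rate / m = 7.600000
Periods per year m = 1; per-period yield y/m = 0.026000
Number of cashflows N = 7
Cashflows (t years, CF_t, discount factor 1/(1+y/m)^(m*t), PV):
  t = 1.0000: CF_t = 7.600000, DF = 0.974659, PV = 7.407407
  t = 2.0000: CF_t = 7.600000, DF = 0.949960, PV = 7.219695
  t = 3.0000: CF_t = 7.600000, DF = 0.925887, PV = 7.036740
  t = 4.0000: CF_t = 7.600000, DF = 0.902424, PV = 6.858421
  t = 5.0000: CF_t = 7.600000, DF = 0.879555, PV = 6.684621
  t = 6.0000: CF_t = 7.600000, DF = 0.857266, PV = 6.515225
  t = 7.0000: CF_t = 107.600000, DF = 0.835542, PV = 89.904358
Price P = sum_t PV_t = 131.626468
Macaulay numerator sum_t t * PV_t:
  t * PV_t at t = 1.0000: 7.407407
  t * PV_t at t = 2.0000: 14.439391
  t * PV_t at t = 3.0000: 21.110220
  t * PV_t at t = 4.0000: 27.433685
  t * PV_t at t = 5.0000: 33.423105
  t * PV_t at t = 6.0000: 39.091351
  t * PV_t at t = 7.0000: 629.330509
Macaulay duration D = (sum_t t * PV_t) / P = 772.235667 / 131.626468 = 5.866872


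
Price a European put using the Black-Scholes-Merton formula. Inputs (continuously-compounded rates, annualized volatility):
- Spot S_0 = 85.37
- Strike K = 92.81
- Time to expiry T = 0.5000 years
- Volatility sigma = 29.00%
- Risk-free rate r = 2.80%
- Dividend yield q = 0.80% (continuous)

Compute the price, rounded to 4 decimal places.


d1 = (ln(S/K) + (r - q + 0.5*sigma^2) * T) / (sigma * sqrt(T)) = -0.25619035
d2 = d1 - sigma * sqrt(T) = -0.46125132
exp(-rT) = 0.98609754; exp(-qT) = 0.99600799
P = K * exp(-rT) * N(-d2) - S_0 * exp(-qT) * N(-d1)
N(-d1) = 0.60109807; N(-d2) = 0.67769085
P = 92.8100 * 0.98609754 * 0.67769085 - 85.3700 * 0.99600799 * 0.60109807 = 10.9112

Answer: Price = 10.9112


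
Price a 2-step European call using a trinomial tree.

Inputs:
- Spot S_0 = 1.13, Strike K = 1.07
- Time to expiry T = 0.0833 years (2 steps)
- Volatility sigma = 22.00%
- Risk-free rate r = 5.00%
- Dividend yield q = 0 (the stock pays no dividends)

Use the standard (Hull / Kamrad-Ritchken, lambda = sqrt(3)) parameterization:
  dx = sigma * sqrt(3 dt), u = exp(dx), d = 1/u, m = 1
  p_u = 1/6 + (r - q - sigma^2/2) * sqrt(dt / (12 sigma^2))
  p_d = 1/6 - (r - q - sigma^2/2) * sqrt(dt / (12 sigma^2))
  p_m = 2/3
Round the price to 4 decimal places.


Answer: Price = V(0,0) = 0.0723

Derivation:
dt = T/N = 0.041650; dx = sigma*sqrt(3*dt) = 0.077766
u = exp(dx) = 1.080870; d = 1/u = 0.925181
p_u = 0.173576, p_m = 0.666667, p_d = 0.159758
Discount per step: exp(-r*dt) = 0.997920
Stock lattice S(k, j) with j the centered position index:
  k=0: S(0,+0) = 1.1300
  k=1: S(1,-1) = 1.0455; S(1,+0) = 1.1300; S(1,+1) = 1.2214
  k=2: S(2,-2) = 0.9672; S(2,-1) = 1.0455; S(2,+0) = 1.1300; S(2,+1) = 1.2214; S(2,+2) = 1.3202
Terminal payoffs V(N, j) = max(S_T - K, 0):
  V(2,-2) = 0.000000; V(2,-1) = 0.000000; V(2,+0) = 0.060000; V(2,+1) = 0.151383; V(2,+2) = 0.250156
Backward induction: V(k, j) = exp(-r*dt) * [p_u * V(k+1, j+1) + p_m * V(k+1, j) + p_d * V(k+1, j-1)]
  V(1,-1) = exp(-r*dt) * [p_u*0.060000 + p_m*0.000000 + p_d*0.000000] = 0.010393
  V(1,+0) = exp(-r*dt) * [p_u*0.151383 + p_m*0.060000 + p_d*0.000000] = 0.066139
  V(1,+1) = exp(-r*dt) * [p_u*0.250156 + p_m*0.151383 + p_d*0.060000] = 0.153608
  V(0,+0) = exp(-r*dt) * [p_u*0.153608 + p_m*0.066139 + p_d*0.010393] = 0.072265


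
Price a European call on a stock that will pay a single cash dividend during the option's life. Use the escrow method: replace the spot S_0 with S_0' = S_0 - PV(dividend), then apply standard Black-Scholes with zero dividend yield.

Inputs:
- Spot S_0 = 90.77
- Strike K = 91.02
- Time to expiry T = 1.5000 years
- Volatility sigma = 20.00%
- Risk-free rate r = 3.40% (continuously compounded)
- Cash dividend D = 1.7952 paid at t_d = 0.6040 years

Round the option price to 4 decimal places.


PV(D) = D * exp(-r * t_d) = 1.7952 * 0.97967343 = 1.75870974
S_0' = S_0 - PV(D) = 90.7700 - 1.75870974 = 89.01129026
d1 = (ln(S_0'/K) + (r + sigma^2/2)*T) / (sigma*sqrt(T)) = 0.23957625
d2 = d1 - sigma*sqrt(T) = -0.00537273
exp(-rT) = 0.95027867
N(d1) = 0.59467061; N(d2) = 0.49785660
C = S_0' * N(d1) - K * exp(-rT) * N(d2) = 89.01129026 * 0.59467061 - 91.0200 * 0.95027867 * 0.49785660 = 9.8706

Answer: Price = 9.8706


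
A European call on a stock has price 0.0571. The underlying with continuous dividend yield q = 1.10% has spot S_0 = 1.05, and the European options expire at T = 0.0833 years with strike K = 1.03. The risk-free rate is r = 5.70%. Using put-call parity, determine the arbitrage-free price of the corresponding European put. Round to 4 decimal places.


Put-call parity: C - P = S_0 * exp(-qT) - K * exp(-rT).
S_0 * exp(-qT) = 1.0500 * 0.99908412 = 1.04903833
K * exp(-rT) = 1.0300 * 0.99526315 = 1.02512105
P = C - S*exp(-qT) + K*exp(-rT)
P = 0.0571 - 1.04903833 + 1.02512105 = 0.0332

Answer: Put price = 0.0332


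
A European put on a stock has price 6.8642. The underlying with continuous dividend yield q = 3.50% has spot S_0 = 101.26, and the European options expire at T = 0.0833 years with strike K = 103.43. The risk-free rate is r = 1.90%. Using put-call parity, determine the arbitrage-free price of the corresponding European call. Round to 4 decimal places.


Put-call parity: C - P = S_0 * exp(-qT) - K * exp(-rT).
S_0 * exp(-qT) = 101.2600 * 0.99708875 = 100.96520641
K * exp(-rT) = 103.4300 * 0.99841855 = 103.26643081
C = P + S*exp(-qT) - K*exp(-rT)
C = 6.8642 + 100.96520641 - 103.26643081 = 4.5630

Answer: Call price = 4.5630


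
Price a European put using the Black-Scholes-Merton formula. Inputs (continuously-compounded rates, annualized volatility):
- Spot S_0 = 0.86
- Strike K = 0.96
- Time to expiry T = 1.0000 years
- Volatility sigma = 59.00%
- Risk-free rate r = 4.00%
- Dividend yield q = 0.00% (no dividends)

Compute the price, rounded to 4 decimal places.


Answer: Price = 0.2393

Derivation:
d1 = (ln(S/K) + (r - q + 0.5*sigma^2) * T) / (sigma * sqrt(T)) = 0.17635441
d2 = d1 - sigma * sqrt(T) = -0.41364559
exp(-rT) = 0.96078944; exp(-qT) = 1.00000000
P = K * exp(-rT) * N(-d2) - S_0 * exp(-qT) * N(-d1)
N(-d1) = 0.43000776; N(-d2) = 0.66043316
P = 0.9600 * 0.96078944 * 0.66043316 - 0.8600 * 1.00000000 * 0.43000776 = 0.2393


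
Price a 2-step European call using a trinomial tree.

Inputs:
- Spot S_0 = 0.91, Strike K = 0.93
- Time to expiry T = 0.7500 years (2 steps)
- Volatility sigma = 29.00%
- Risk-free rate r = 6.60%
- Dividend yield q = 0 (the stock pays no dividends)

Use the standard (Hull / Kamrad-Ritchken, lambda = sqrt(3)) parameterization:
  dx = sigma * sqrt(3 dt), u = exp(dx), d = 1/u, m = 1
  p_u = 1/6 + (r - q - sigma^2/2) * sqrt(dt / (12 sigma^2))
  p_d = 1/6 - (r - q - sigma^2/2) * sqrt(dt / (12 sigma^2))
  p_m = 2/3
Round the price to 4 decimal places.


dt = T/N = 0.375000; dx = sigma*sqrt(3*dt) = 0.307591
u = exp(dx) = 1.360145; d = 1/u = 0.735216
p_u = 0.181266, p_m = 0.666667, p_d = 0.152067
Discount per step: exp(-r*dt) = 0.975554
Stock lattice S(k, j) with j the centered position index:
  k=0: S(0,+0) = 0.9100
  k=1: S(1,-1) = 0.6690; S(1,+0) = 0.9100; S(1,+1) = 1.2377
  k=2: S(2,-2) = 0.4919; S(2,-1) = 0.6690; S(2,+0) = 0.9100; S(2,+1) = 1.2377; S(2,+2) = 1.6835
Terminal payoffs V(N, j) = max(S_T - K, 0):
  V(2,-2) = 0.000000; V(2,-1) = 0.000000; V(2,+0) = 0.000000; V(2,+1) = 0.307732; V(2,+2) = 0.753495
Backward induction: V(k, j) = exp(-r*dt) * [p_u * V(k+1, j+1) + p_m * V(k+1, j) + p_d * V(k+1, j-1)]
  V(1,-1) = exp(-r*dt) * [p_u*0.000000 + p_m*0.000000 + p_d*0.000000] = 0.000000
  V(1,+0) = exp(-r*dt) * [p_u*0.307732 + p_m*0.000000 + p_d*0.000000] = 0.054418
  V(1,+1) = exp(-r*dt) * [p_u*0.753495 + p_m*0.307732 + p_d*0.000000] = 0.333384
  V(0,+0) = exp(-r*dt) * [p_u*0.333384 + p_m*0.054418 + p_d*0.000000] = 0.094345

Answer: Price = V(0,0) = 0.0943


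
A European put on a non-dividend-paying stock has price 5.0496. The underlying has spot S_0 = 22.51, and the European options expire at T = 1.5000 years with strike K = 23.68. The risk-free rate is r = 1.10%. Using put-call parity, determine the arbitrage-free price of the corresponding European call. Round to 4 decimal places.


Answer: Call price = 4.2671

Derivation:
Put-call parity: C - P = S_0 * exp(-qT) - K * exp(-rT).
S_0 * exp(-qT) = 22.5100 * 1.00000000 = 22.51000000
K * exp(-rT) = 23.6800 * 0.98363538 = 23.29248578
C = P + S*exp(-qT) - K*exp(-rT)
C = 5.0496 + 22.51000000 - 23.29248578 = 4.2671


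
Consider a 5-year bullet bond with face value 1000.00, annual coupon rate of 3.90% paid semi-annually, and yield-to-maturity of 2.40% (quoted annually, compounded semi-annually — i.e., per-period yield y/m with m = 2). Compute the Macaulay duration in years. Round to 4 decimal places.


Coupon per period c = face * coupon_rate / m = 19.500000
Periods per year m = 2; per-period yield y/m = 0.012000
Number of cashflows N = 10
Cashflows (t years, CF_t, discount factor 1/(1+y/m)^(m*t), PV):
  t = 0.5000: CF_t = 19.500000, DF = 0.988142, PV = 19.268775
  t = 1.0000: CF_t = 19.500000, DF = 0.976425, PV = 19.040291
  t = 1.5000: CF_t = 19.500000, DF = 0.964847, PV = 18.814517
  t = 2.0000: CF_t = 19.500000, DF = 0.953406, PV = 18.591420
  t = 2.5000: CF_t = 19.500000, DF = 0.942101, PV = 18.370968
  t = 3.0000: CF_t = 19.500000, DF = 0.930930, PV = 18.153131
  t = 3.5000: CF_t = 19.500000, DF = 0.919891, PV = 17.937876
  t = 4.0000: CF_t = 19.500000, DF = 0.908983, PV = 17.725174
  t = 4.5000: CF_t = 19.500000, DF = 0.898205, PV = 17.514994
  t = 5.0000: CF_t = 1019.500000, DF = 0.887554, PV = 904.861489
Price P = sum_t PV_t = 1070.278636
Macaulay numerator sum_t t * PV_t:
  t * PV_t at t = 0.5000: 9.634387
  t * PV_t at t = 1.0000: 19.040291
  t * PV_t at t = 1.5000: 28.221776
  t * PV_t at t = 2.0000: 37.182840
  t * PV_t at t = 2.5000: 45.927421
  t * PV_t at t = 3.0000: 54.459392
  t * PV_t at t = 3.5000: 62.782567
  t * PV_t at t = 4.0000: 70.900697
  t * PV_t at t = 4.5000: 78.817474
  t * PV_t at t = 5.0000: 4524.307446
Macaulay duration D = (sum_t t * PV_t) / P = 4931.274291 / 1070.278636 = 4.607468

Answer: Macaulay duration = 4.6075 years


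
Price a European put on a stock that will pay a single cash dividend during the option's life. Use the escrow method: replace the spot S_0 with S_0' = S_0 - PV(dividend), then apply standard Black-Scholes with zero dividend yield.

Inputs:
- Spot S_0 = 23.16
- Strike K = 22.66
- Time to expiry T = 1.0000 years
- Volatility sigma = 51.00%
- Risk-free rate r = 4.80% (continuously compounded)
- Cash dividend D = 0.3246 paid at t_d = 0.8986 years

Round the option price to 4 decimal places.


PV(D) = D * exp(-r * t_d) = 0.3246 * 0.95778419 = 0.31089675
S_0' = S_0 - PV(D) = 23.1600 - 0.31089675 = 22.84910325
d1 = (ln(S_0'/K) + (r + sigma^2/2)*T) / (sigma*sqrt(T)) = 0.36541297
d2 = d1 - sigma*sqrt(T) = -0.14458703
exp(-rT) = 0.95313379
N(-d1) = 0.35740158; N(-d2) = 0.55748153
P = K * exp(-rT) * N(-d2) - S_0' * N(-d1) = 22.6600 * 0.95313379 * 0.55748153 - 22.84910325 * 0.35740158 = 3.8742

Answer: Price = 3.8742


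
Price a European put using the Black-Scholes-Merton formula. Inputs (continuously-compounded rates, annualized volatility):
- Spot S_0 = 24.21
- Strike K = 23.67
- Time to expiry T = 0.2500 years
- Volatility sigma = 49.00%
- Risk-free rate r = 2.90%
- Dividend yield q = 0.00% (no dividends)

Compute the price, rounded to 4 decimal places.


d1 = (ln(S/K) + (r - q + 0.5*sigma^2) * T) / (sigma * sqrt(T)) = 0.24416264
d2 = d1 - sigma * sqrt(T) = -0.00083736
exp(-rT) = 0.99277622; exp(-qT) = 1.00000000
P = K * exp(-rT) * N(-d2) - S_0 * exp(-qT) * N(-d1)
N(-d1) = 0.40355243; N(-d2) = 0.50033406
P = 23.6700 * 0.99277622 * 0.50033406 - 24.2100 * 1.00000000 * 0.40355243 = 1.9874

Answer: Price = 1.9874


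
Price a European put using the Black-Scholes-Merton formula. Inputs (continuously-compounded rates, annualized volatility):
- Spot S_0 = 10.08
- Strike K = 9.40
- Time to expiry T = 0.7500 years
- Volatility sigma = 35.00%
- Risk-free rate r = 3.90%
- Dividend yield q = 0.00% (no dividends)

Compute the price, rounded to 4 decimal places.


Answer: Price = 0.7422

Derivation:
d1 = (ln(S/K) + (r - q + 0.5*sigma^2) * T) / (sigma * sqrt(T)) = 0.47847845
d2 = d1 - sigma * sqrt(T) = 0.17536956
exp(-rT) = 0.97117364; exp(-qT) = 1.00000000
P = K * exp(-rT) * N(-d2) - S_0 * exp(-qT) * N(-d1)
N(-d1) = 0.31615485; N(-d2) = 0.43039463
P = 9.4000 * 0.97117364 * 0.43039463 - 10.0800 * 1.00000000 * 0.31615485 = 0.7422
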